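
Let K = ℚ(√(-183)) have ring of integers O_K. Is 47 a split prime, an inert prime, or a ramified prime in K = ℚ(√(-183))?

remains prime (inert)

Since -183 ≡ 1 mod 4, the ring of integers is ℤ[(1+√-183)/2] with discriminant -183.
Since gcd(47, -183) = 1 the prime 47 does not ramify.
(-183/47) = 5^23 mod 47 = 46, giving Legendre symbol -1.
Legendre symbol -1 ⇒ 47 is inert.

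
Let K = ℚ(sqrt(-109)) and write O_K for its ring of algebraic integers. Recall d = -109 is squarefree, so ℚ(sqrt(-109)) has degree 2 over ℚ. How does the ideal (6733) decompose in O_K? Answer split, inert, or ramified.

split — (6733) = 𝔭₁𝔭₂ with 𝔭₁ ≠ 𝔭₂

Since -109 ≢ 1 mod 4, the ring of integers is ℤ[√-109] with discriminant 4·(-109) = -436.
6733 ∤ -436, so 6733 is unramified.
(-109/6733) = 6624^3366 mod 6733 = 1, giving Legendre symbol 1.
(-109/6733) = 1, so 6733 splits.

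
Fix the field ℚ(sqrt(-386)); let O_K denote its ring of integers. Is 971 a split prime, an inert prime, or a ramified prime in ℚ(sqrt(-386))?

d = -386 ≡ 2 (mod 4), so O_K = ℤ[√-386] and disc(K) = 4d = -1544.
Since gcd(971, -1544) = 1 the prime 971 does not ramify.
(-386/971) = 585^485 mod 971 = 1, giving Legendre symbol 1.
(-386/971) = 1, so 971 splits.

splits completely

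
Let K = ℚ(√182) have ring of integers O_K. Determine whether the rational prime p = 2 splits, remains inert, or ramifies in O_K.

182 mod 4 = 2, hence disc K = 4·182 = 728 and O_K = ℤ[√182].
disc(K) = 728 = 2·364, so p = 2 is ramified.

ramified — (2) = 𝔭²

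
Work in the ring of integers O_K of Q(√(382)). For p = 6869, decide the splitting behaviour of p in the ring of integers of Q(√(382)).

d = 382 ≡ 2 (mod 4), so O_K = ℤ[√382] and disc(K) = 4d = 1528.
Since gcd(6869, 1528) = 1 the prime 6869 does not ramify.
Compute (382/6869) via Euler: 382^((6869-1)/2) mod 6869 = 6868, so (382/6869) = -1.
Legendre symbol -1 ⇒ 6869 is inert.

inert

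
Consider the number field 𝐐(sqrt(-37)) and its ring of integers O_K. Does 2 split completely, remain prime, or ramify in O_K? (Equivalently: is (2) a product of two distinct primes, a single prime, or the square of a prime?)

Since -37 ≢ 1 mod 4, the ring of integers is ℤ[√-37] with discriminant 4·(-37) = -148.
disc(K) = -148 = 2·(-74), so p = 2 is ramified.

ramified — (2) = 𝔭²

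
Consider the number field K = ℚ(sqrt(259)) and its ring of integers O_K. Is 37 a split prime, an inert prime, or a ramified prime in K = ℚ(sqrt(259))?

37 is ramified

d = 259 ≡ 3 (mod 4), so O_K = ℤ[√259] and disc(K) = 4d = 1036.
37 divides disc(K) = 1036, so 37 ramifies.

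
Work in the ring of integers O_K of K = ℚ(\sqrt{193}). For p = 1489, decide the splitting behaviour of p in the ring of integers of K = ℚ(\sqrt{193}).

splits completely

Since 193 ≡ 1 mod 4, the ring of integers is ℤ[(1+√193)/2] with discriminant 193.
Since gcd(1489, 193) = 1 the prime 1489 does not ramify.
Legendre symbol by Euler's criterion: (193/1489) ≡ 193^744 ≡ 1 (mod 1489), i.e. (193/1489) = 1.
(193/1489) = 1, so 1489 splits.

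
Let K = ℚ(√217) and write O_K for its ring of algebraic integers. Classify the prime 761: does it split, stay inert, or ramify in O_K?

p splits

d = 217 ≡ 1 (mod 4), so O_K = ℤ[(1+√217)/2] and disc(K) = d = 217.
disc(K) = 217 is not divisible by 761; 761 is unramified.
Compute (217/761) via Euler: 217^((761-1)/2) mod 761 = 1, so (217/761) = 1.
Legendre symbol 1 ⇒ 761 is split.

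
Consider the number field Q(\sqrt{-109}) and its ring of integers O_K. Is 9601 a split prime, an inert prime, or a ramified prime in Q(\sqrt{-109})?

-109 mod 4 = 3, hence disc K = 4·(-109) = -436 and O_K = ℤ[√-109].
9601 ∤ -436, so 9601 is unramified.
(-109/9601) = 9492^4800 mod 9601 = 1, giving Legendre symbol 1.
d is a quadratic residue mod p, hence 9601 splits in O_K.

split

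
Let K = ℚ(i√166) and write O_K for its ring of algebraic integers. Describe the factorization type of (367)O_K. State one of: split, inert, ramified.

inert — (367) stays prime in O_K

-166 mod 4 = 2, hence disc K = 4·(-166) = -664 and O_K = ℤ[√-166].
disc(K) = -664 is not divisible by 367; 367 is unramified.
Euler's criterion: (-166)^183 mod 367 = 366. Thus (-166|367) = -1.
(-166/367) = -1, so 367 is inert.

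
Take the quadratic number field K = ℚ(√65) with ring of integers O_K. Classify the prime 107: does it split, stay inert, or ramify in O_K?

inert

65 mod 4 = 1, hence disc K = 65 and O_K = ℤ[(1+√65)/2].
Since gcd(107, 65) = 1 the prime 107 does not ramify.
Compute (65/107) via Euler: 65^((107-1)/2) mod 107 = 106, so (65/107) = -1.
(65/107) = -1, so 107 is inert.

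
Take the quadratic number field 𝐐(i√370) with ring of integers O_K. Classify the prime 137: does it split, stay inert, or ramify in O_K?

remains prime (inert)

d = -370 ≡ 2 (mod 4), so O_K = ℤ[√-370] and disc(K) = 4d = -1480.
Since gcd(137, -1480) = 1 the prime 137 does not ramify.
Compute (-370/137) via Euler: 41^((137-1)/2) mod 137 = 136, so (-370/137) = -1.
d is a non-residue mod p, hence 137 remains inert in O_K.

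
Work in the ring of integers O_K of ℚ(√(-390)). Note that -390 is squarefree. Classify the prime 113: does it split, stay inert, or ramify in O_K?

p splits

-390 mod 4 = 2, hence disc K = 4·(-390) = -1560 and O_K = ℤ[√-390].
Since gcd(113, -1560) = 1 the prime 113 does not ramify.
(-390/113) = 62^56 mod 113 = 1, giving Legendre symbol 1.
(-390/113) = 1, so 113 splits.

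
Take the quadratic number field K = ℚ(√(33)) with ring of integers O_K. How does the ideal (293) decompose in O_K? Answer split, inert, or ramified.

d = 33 ≡ 1 (mod 4), so O_K = ℤ[(1+√33)/2] and disc(K) = d = 33.
293 ∤ 33, so 293 is unramified.
Euler's criterion: 33^146 mod 293 = 1. Thus (33|293) = 1.
d is a quadratic residue mod p, hence 293 splits in O_K.

293 splits in O_K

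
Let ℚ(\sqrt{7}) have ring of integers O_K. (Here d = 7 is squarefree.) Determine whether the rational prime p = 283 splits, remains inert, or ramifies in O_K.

Since 7 ≢ 1 mod 4, the ring of integers is ℤ[√7] with discriminant 4·7 = 28.
Since gcd(283, 28) = 1 the prime 283 does not ramify.
Euler's criterion: 7^141 mod 283 = 1. Thus (7|283) = 1.
d is a quadratic residue mod p, hence 283 splits in O_K.

p splits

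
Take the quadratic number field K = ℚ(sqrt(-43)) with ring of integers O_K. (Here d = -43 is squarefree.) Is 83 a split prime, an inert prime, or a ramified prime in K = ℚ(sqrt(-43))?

split

d = -43 ≡ 1 (mod 4), so O_K = ℤ[(1+√-43)/2] and disc(K) = d = -43.
83 ∤ -43, so 83 is unramified.
Legendre symbol by Euler's criterion: (-43/83) ≡ (-43)^41 ≡ 1 (mod 83), i.e. (-43/83) = 1.
Legendre symbol 1 ⇒ 83 is split.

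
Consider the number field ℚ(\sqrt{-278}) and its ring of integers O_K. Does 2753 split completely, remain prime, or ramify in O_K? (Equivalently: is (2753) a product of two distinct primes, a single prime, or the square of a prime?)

split — (2753) = 𝔭₁𝔭₂ with 𝔭₁ ≠ 𝔭₂

Since -278 ≢ 1 mod 4, the ring of integers is ℤ[√-278] with discriminant 4·(-278) = -1112.
disc(K) = -1112 is not divisible by 2753; 2753 is unramified.
Euler's criterion: (-278)^1376 mod 2753 = 1. Thus (-278|2753) = 1.
d is a quadratic residue mod p, hence 2753 splits in O_K.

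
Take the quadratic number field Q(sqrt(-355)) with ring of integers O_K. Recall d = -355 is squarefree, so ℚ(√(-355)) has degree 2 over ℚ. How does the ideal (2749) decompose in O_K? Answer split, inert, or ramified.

2749 remains inert

-355 mod 4 = 1, hence disc K = -355 and O_K = ℤ[(1+√-355)/2].
2749 ∤ -355, so 2749 is unramified.
Compute (-355/2749) via Euler: 2394^((2749-1)/2) mod 2749 = 2748, so (-355/2749) = -1.
(-355/2749) = -1, so 2749 is inert.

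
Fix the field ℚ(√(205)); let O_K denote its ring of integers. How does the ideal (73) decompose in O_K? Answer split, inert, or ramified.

p is inert

d = 205 ≡ 1 (mod 4), so O_K = ℤ[(1+√205)/2] and disc(K) = d = 205.
Since gcd(73, 205) = 1 the prime 73 does not ramify.
Legendre symbol by Euler's criterion: (205/73) ≡ 205^36 ≡ 72 (mod 73), i.e. (205/73) = -1.
(205/73) = -1, so 73 is inert.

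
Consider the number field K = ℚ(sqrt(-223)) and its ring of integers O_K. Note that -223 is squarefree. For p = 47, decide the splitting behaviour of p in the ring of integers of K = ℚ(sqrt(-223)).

split

d = -223 ≡ 1 (mod 4), so O_K = ℤ[(1+√-223)/2] and disc(K) = d = -223.
disc(K) = -223 is not divisible by 47; 47 is unramified.
Legendre symbol by Euler's criterion: (-223/47) ≡ (-223)^23 ≡ 1 (mod 47), i.e. (-223/47) = 1.
d is a quadratic residue mod p, hence 47 splits in O_K.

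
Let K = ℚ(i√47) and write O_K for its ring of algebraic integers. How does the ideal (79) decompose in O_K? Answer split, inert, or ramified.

Since -47 ≡ 1 mod 4, the ring of integers is ℤ[(1+√-47)/2] with discriminant -47.
79 ∤ -47, so 79 is unramified.
Legendre symbol by Euler's criterion: (-47/79) ≡ (-47)^39 ≡ 1 (mod 79), i.e. (-47/79) = 1.
(-47/79) = 1, so 79 splits.

split — (79) = 𝔭₁𝔭₂ with 𝔭₁ ≠ 𝔭₂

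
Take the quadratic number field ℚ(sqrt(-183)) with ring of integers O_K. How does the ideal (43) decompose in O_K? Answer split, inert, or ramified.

inert — (43) stays prime in O_K

-183 mod 4 = 1, hence disc K = -183 and O_K = ℤ[(1+√-183)/2].
disc(K) = -183 is not divisible by 43; 43 is unramified.
(-183/43) = 32^21 mod 43 = 42, giving Legendre symbol -1.
d is a non-residue mod p, hence 43 remains inert in O_K.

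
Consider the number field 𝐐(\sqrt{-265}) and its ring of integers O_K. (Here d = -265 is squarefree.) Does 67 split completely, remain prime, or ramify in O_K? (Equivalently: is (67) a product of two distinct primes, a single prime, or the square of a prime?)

inert

-265 mod 4 = 3, hence disc K = 4·(-265) = -1060 and O_K = ℤ[√-265].
disc(K) = -1060 is not divisible by 67; 67 is unramified.
Compute (-265/67) via Euler: 3^((67-1)/2) mod 67 = 66, so (-265/67) = -1.
Legendre symbol -1 ⇒ 67 is inert.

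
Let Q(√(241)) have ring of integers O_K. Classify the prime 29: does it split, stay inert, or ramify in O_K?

29 splits in O_K

Since 241 ≡ 1 mod 4, the ring of integers is ℤ[(1+√241)/2] with discriminant 241.
Since gcd(29, 241) = 1 the prime 29 does not ramify.
Legendre symbol by Euler's criterion: (241/29) ≡ 241^14 ≡ 1 (mod 29), i.e. (241/29) = 1.
Legendre symbol 1 ⇒ 29 is split.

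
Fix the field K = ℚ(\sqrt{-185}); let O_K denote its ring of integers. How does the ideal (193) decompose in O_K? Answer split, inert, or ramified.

split — (193) = 𝔭₁𝔭₂ with 𝔭₁ ≠ 𝔭₂

Since -185 ≢ 1 mod 4, the ring of integers is ℤ[√-185] with discriminant 4·(-185) = -740.
193 ∤ -740, so 193 is unramified.
(-185/193) = 8^96 mod 193 = 1, giving Legendre symbol 1.
(-185/193) = 1, so 193 splits.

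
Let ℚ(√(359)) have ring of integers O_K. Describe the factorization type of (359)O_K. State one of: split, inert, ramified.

359 mod 4 = 3, hence disc K = 4·359 = 1436 and O_K = ℤ[√359].
disc(K) = 1436 = 359·4, so p = 359 is ramified.

ramified — (359) = 𝔭²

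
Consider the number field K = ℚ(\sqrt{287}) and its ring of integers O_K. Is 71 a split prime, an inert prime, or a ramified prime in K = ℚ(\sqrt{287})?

Since 287 ≢ 1 mod 4, the ring of integers is ℤ[√287] with discriminant 4·287 = 1148.
71 ∤ 1148, so 71 is unramified.
(287/71) = 3^35 mod 71 = 1, giving Legendre symbol 1.
(287/71) = 1, so 71 splits.

splits completely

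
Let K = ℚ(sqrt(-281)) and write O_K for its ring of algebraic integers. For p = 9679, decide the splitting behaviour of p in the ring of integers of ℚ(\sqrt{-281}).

Since -281 ≢ 1 mod 4, the ring of integers is ℤ[√-281] with discriminant 4·(-281) = -1124.
9679 ∤ -1124, so 9679 is unramified.
Compute (-281/9679) via Euler: 9398^((9679-1)/2) mod 9679 = 9678, so (-281/9679) = -1.
d is a non-residue mod p, hence 9679 remains inert in O_K.

9679 remains inert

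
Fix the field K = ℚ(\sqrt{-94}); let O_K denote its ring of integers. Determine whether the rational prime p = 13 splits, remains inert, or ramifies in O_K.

-94 mod 4 = 2, hence disc K = 4·(-94) = -376 and O_K = ℤ[√-94].
disc(K) = -376 is not divisible by 13; 13 is unramified.
Legendre symbol by Euler's criterion: (-94/13) ≡ (-94)^6 ≡ 1 (mod 13), i.e. (-94/13) = 1.
(-94/13) = 1, so 13 splits.

13 splits in O_K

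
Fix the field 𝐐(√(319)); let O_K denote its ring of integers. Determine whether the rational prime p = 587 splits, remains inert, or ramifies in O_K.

Since 319 ≢ 1 mod 4, the ring of integers is ℤ[√319] with discriminant 4·319 = 1276.
Since gcd(587, 1276) = 1 the prime 587 does not ramify.
Compute (319/587) via Euler: 319^((587-1)/2) mod 587 = 586, so (319/587) = -1.
d is a non-residue mod p, hence 587 remains inert in O_K.

p is inert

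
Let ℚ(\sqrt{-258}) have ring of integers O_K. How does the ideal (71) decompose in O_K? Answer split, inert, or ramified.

d = -258 ≡ 2 (mod 4), so O_K = ℤ[√-258] and disc(K) = 4d = -1032.
71 ∤ -1032, so 71 is unramified.
Compute (-258/71) via Euler: 26^((71-1)/2) mod 71 = 70, so (-258/71) = -1.
Legendre symbol -1 ⇒ 71 is inert.

71 remains inert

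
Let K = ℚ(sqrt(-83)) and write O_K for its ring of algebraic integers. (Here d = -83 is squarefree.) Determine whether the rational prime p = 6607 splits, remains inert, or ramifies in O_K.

p is inert

-83 mod 4 = 1, hence disc K = -83 and O_K = ℤ[(1+√-83)/2].
Since gcd(6607, -83) = 1 the prime 6607 does not ramify.
(-83/6607) = 6524^3303 mod 6607 = 6606, giving Legendre symbol -1.
Legendre symbol -1 ⇒ 6607 is inert.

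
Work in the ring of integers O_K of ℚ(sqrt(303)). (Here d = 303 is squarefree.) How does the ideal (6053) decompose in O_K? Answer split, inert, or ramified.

303 mod 4 = 3, hence disc K = 4·303 = 1212 and O_K = ℤ[√303].
Since gcd(6053, 1212) = 1 the prime 6053 does not ramify.
Euler's criterion: 303^3026 mod 6053 = 1. Thus (303|6053) = 1.
Legendre symbol 1 ⇒ 6053 is split.

6053 splits in O_K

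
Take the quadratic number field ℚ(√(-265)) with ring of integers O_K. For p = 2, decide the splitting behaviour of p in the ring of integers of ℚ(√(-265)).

ramified

d = -265 ≡ 3 (mod 4), so O_K = ℤ[√-265] and disc(K) = 4d = -1060.
disc(K) = -1060 = 2·(-530), so p = 2 is ramified.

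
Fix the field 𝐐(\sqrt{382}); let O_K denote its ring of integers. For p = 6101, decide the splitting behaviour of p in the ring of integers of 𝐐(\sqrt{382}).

d = 382 ≡ 2 (mod 4), so O_K = ℤ[√382] and disc(K) = 4d = 1528.
6101 ∤ 1528, so 6101 is unramified.
(382/6101) = 382^3050 mod 6101 = 6100, giving Legendre symbol -1.
(382/6101) = -1, so 6101 is inert.

inert — (6101) stays prime in O_K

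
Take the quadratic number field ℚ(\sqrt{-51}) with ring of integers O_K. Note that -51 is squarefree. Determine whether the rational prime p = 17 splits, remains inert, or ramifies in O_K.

17 is ramified

Since -51 ≡ 1 mod 4, the ring of integers is ℤ[(1+√-51)/2] with discriminant -51.
disc(K) = -51 = 17·(-3), so p = 17 is ramified.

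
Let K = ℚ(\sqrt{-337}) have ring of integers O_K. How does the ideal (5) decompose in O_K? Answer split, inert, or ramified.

Since -337 ≢ 1 mod 4, the ring of integers is ℤ[√-337] with discriminant 4·(-337) = -1348.
Since gcd(5, -1348) = 1 the prime 5 does not ramify.
Legendre symbol by Euler's criterion: (-337/5) ≡ (-337)^2 ≡ 4 (mod 5), i.e. (-337/5) = -1.
d is a non-residue mod p, hence 5 remains inert in O_K.

p is inert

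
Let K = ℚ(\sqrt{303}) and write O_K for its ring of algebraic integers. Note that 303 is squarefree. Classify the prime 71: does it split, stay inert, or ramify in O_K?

Since 303 ≢ 1 mod 4, the ring of integers is ℤ[√303] with discriminant 4·303 = 1212.
Since gcd(71, 1212) = 1 the prime 71 does not ramify.
Euler's criterion: 303^35 mod 71 = 1. Thus (303|71) = 1.
(303/71) = 1, so 71 splits.

71 splits in O_K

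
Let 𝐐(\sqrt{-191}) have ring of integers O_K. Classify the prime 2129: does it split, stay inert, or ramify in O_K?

d = -191 ≡ 1 (mod 4), so O_K = ℤ[(1+√-191)/2] and disc(K) = d = -191.
Since gcd(2129, -191) = 1 the prime 2129 does not ramify.
(-191/2129) = 1938^1064 mod 2129 = 2128, giving Legendre symbol -1.
(-191/2129) = -1, so 2129 is inert.

inert — (2129) stays prime in O_K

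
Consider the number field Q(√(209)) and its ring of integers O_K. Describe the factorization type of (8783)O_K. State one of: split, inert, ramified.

p splits

d = 209 ≡ 1 (mod 4), so O_K = ℤ[(1+√209)/2] and disc(K) = d = 209.
8783 ∤ 209, so 8783 is unramified.
Euler's criterion: 209^4391 mod 8783 = 1. Thus (209|8783) = 1.
(209/8783) = 1, so 8783 splits.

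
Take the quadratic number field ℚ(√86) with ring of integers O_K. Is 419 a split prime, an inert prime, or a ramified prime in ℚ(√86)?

d = 86 ≡ 2 (mod 4), so O_K = ℤ[√86] and disc(K) = 4d = 344.
419 ∤ 344, so 419 is unramified.
Compute (86/419) via Euler: 86^((419-1)/2) mod 419 = 418, so (86/419) = -1.
d is a non-residue mod p, hence 419 remains inert in O_K.

remains prime (inert)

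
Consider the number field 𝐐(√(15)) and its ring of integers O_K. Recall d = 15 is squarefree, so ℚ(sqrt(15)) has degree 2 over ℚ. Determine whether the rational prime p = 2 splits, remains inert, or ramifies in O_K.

Since 15 ≢ 1 mod 4, the ring of integers is ℤ[√15] with discriminant 4·15 = 60.
2 divides disc(K) = 60, so 2 ramifies.

ramified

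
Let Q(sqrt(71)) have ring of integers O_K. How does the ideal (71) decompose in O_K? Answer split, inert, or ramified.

71 is ramified

Since 71 ≢ 1 mod 4, the ring of integers is ℤ[√71] with discriminant 4·71 = 284.
71 divides disc(K) = 284, so 71 ramifies.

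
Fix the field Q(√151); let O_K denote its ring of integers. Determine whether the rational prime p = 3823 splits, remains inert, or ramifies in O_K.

Since 151 ≢ 1 mod 4, the ring of integers is ℤ[√151] with discriminant 4·151 = 604.
disc(K) = 604 is not divisible by 3823; 3823 is unramified.
(151/3823) = 151^1911 mod 3823 = 1, giving Legendre symbol 1.
d is a quadratic residue mod p, hence 3823 splits in O_K.

split — (3823) = 𝔭₁𝔭₂ with 𝔭₁ ≠ 𝔭₂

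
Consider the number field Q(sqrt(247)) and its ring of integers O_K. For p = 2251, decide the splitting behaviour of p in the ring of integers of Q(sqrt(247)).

splits completely

d = 247 ≡ 3 (mod 4), so O_K = ℤ[√247] and disc(K) = 4d = 988.
Since gcd(2251, 988) = 1 the prime 2251 does not ramify.
Euler's criterion: 247^1125 mod 2251 = 1. Thus (247|2251) = 1.
(247/2251) = 1, so 2251 splits.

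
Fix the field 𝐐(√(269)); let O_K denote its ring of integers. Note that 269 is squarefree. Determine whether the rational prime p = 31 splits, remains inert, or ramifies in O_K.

remains prime (inert)

d = 269 ≡ 1 (mod 4), so O_K = ℤ[(1+√269)/2] and disc(K) = d = 269.
Since gcd(31, 269) = 1 the prime 31 does not ramify.
Euler's criterion: 269^15 mod 31 = 30. Thus (269|31) = -1.
(269/31) = -1, so 31 is inert.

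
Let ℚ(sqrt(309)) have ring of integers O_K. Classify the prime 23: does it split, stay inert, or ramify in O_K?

Since 309 ≡ 1 mod 4, the ring of integers is ℤ[(1+√309)/2] with discriminant 309.
23 ∤ 309, so 23 is unramified.
(309/23) = 10^11 mod 23 = 22, giving Legendre symbol -1.
Legendre symbol -1 ⇒ 23 is inert.

23 remains inert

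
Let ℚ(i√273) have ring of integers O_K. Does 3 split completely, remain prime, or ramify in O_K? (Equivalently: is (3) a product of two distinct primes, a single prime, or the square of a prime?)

d = -273 ≡ 3 (mod 4), so O_K = ℤ[√-273] and disc(K) = 4d = -1092.
3 divides disc(K) = -1092, so 3 ramifies.

p ramifies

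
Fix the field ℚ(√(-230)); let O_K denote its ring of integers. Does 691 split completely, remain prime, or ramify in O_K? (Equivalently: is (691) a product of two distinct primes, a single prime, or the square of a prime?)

-230 mod 4 = 2, hence disc K = 4·(-230) = -920 and O_K = ℤ[√-230].
Since gcd(691, -920) = 1 the prime 691 does not ramify.
(-230/691) = 461^345 mod 691 = 690, giving Legendre symbol -1.
(-230/691) = -1, so 691 is inert.

remains prime (inert)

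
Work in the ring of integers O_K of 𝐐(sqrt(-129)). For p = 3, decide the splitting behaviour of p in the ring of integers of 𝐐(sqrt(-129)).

-129 mod 4 = 3, hence disc K = 4·(-129) = -516 and O_K = ℤ[√-129].
disc(K) = -516 = 3·(-172), so p = 3 is ramified.

ramified — (3) = 𝔭²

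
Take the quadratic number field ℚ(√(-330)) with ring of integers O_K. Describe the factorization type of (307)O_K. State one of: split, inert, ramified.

splits completely

d = -330 ≡ 2 (mod 4), so O_K = ℤ[√-330] and disc(K) = 4d = -1320.
Since gcd(307, -1320) = 1 the prime 307 does not ramify.
Legendre symbol by Euler's criterion: (-330/307) ≡ (-330)^153 ≡ 1 (mod 307), i.e. (-330/307) = 1.
(-330/307) = 1, so 307 splits.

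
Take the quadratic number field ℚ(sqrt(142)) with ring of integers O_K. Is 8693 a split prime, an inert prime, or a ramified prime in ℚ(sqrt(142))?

split — (8693) = 𝔭₁𝔭₂ with 𝔭₁ ≠ 𝔭₂

d = 142 ≡ 2 (mod 4), so O_K = ℤ[√142] and disc(K) = 4d = 568.
8693 ∤ 568, so 8693 is unramified.
Euler's criterion: 142^4346 mod 8693 = 1. Thus (142|8693) = 1.
Legendre symbol 1 ⇒ 8693 is split.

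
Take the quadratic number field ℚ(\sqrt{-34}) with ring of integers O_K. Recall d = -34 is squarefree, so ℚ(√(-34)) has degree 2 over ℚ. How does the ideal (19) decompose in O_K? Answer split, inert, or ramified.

Since -34 ≢ 1 mod 4, the ring of integers is ℤ[√-34] with discriminant 4·(-34) = -136.
disc(K) = -136 is not divisible by 19; 19 is unramified.
Legendre symbol by Euler's criterion: (-34/19) ≡ (-34)^9 ≡ 1 (mod 19), i.e. (-34/19) = 1.
(-34/19) = 1, so 19 splits.

splits completely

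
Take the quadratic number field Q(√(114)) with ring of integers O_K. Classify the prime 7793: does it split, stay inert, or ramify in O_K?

7793 splits in O_K

114 mod 4 = 2, hence disc K = 4·114 = 456 and O_K = ℤ[√114].
7793 ∤ 456, so 7793 is unramified.
(114/7793) = 114^3896 mod 7793 = 1, giving Legendre symbol 1.
Legendre symbol 1 ⇒ 7793 is split.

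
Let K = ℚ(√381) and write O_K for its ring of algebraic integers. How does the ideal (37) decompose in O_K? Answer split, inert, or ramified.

Since 381 ≡ 1 mod 4, the ring of integers is ℤ[(1+√381)/2] with discriminant 381.
disc(K) = 381 is not divisible by 37; 37 is unramified.
(381/37) = 11^18 mod 37 = 1, giving Legendre symbol 1.
(381/37) = 1, so 37 splits.

splits completely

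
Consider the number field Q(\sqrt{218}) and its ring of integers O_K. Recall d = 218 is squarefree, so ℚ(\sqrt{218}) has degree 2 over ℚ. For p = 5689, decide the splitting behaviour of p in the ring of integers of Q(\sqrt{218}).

d = 218 ≡ 2 (mod 4), so O_K = ℤ[√218] and disc(K) = 4d = 872.
5689 ∤ 872, so 5689 is unramified.
Euler's criterion: 218^2844 mod 5689 = 1. Thus (218|5689) = 1.
Legendre symbol 1 ⇒ 5689 is split.

split — (5689) = 𝔭₁𝔭₂ with 𝔭₁ ≠ 𝔭₂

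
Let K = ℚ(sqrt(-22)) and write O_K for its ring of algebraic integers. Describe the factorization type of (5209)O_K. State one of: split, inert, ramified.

d = -22 ≡ 2 (mod 4), so O_K = ℤ[√-22] and disc(K) = 4d = -88.
disc(K) = -88 is not divisible by 5209; 5209 is unramified.
(-22/5209) = 5187^2604 mod 5209 = 5208, giving Legendre symbol -1.
(-22/5209) = -1, so 5209 is inert.

remains prime (inert)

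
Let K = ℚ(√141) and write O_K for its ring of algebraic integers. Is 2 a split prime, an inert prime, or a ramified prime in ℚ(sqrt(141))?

p is inert

Since 141 ≡ 1 mod 4, the ring of integers is ℤ[(1+√141)/2] with discriminant 141.
disc(K) = 141 is not divisible by 2; 2 is unramified.
For p = 2 with d ≡ 1 (mod 4): d mod 8 = 5, so 2 is inert.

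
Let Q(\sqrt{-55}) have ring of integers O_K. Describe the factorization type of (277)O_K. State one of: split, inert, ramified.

splits completely

-55 mod 4 = 1, hence disc K = -55 and O_K = ℤ[(1+√-55)/2].
Since gcd(277, -55) = 1 the prime 277 does not ramify.
Legendre symbol by Euler's criterion: (-55/277) ≡ (-55)^138 ≡ 1 (mod 277), i.e. (-55/277) = 1.
d is a quadratic residue mod p, hence 277 splits in O_K.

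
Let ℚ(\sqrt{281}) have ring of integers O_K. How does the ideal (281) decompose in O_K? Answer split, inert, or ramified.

281 mod 4 = 1, hence disc K = 281 and O_K = ℤ[(1+√281)/2].
disc(K) = 281 = 281·1, so p = 281 is ramified.

p ramifies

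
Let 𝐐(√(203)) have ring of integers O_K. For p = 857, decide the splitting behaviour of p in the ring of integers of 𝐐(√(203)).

Since 203 ≢ 1 mod 4, the ring of integers is ℤ[√203] with discriminant 4·203 = 812.
disc(K) = 812 is not divisible by 857; 857 is unramified.
Compute (203/857) via Euler: 203^((857-1)/2) mod 857 = 856, so (203/857) = -1.
Legendre symbol -1 ⇒ 857 is inert.

remains prime (inert)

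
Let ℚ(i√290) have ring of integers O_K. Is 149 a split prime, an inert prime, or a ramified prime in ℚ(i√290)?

d = -290 ≡ 2 (mod 4), so O_K = ℤ[√-290] and disc(K) = 4d = -1160.
149 ∤ -1160, so 149 is unramified.
Euler's criterion: (-290)^74 mod 149 = 148. Thus (-290|149) = -1.
d is a non-residue mod p, hence 149 remains inert in O_K.

inert — (149) stays prime in O_K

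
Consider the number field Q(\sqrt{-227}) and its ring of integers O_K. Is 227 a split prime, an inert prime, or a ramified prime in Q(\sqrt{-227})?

d = -227 ≡ 1 (mod 4), so O_K = ℤ[(1+√-227)/2] and disc(K) = d = -227.
Ramification test: 227 | -227. The prime 227 ramifies in K.

ramified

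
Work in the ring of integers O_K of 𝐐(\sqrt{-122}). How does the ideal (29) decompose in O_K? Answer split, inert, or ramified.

-122 mod 4 = 2, hence disc K = 4·(-122) = -488 and O_K = ℤ[√-122].
Since gcd(29, -488) = 1 the prime 29 does not ramify.
Compute (-122/29) via Euler: 23^((29-1)/2) mod 29 = 1, so (-122/29) = 1.
(-122/29) = 1, so 29 splits.

split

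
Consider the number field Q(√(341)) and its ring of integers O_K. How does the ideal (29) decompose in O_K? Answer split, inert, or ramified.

split — (29) = 𝔭₁𝔭₂ with 𝔭₁ ≠ 𝔭₂

Since 341 ≡ 1 mod 4, the ring of integers is ℤ[(1+√341)/2] with discriminant 341.
29 ∤ 341, so 29 is unramified.
Legendre symbol by Euler's criterion: (341/29) ≡ 341^14 ≡ 1 (mod 29), i.e. (341/29) = 1.
Legendre symbol 1 ⇒ 29 is split.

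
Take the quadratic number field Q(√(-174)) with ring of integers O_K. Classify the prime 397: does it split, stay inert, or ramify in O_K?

-174 mod 4 = 2, hence disc K = 4·(-174) = -696 and O_K = ℤ[√-174].
397 ∤ -696, so 397 is unramified.
Euler's criterion: (-174)^198 mod 397 = 396. Thus (-174|397) = -1.
Legendre symbol -1 ⇒ 397 is inert.

inert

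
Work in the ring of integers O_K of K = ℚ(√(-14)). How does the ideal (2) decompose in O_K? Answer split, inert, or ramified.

ramifies in O_K

d = -14 ≡ 2 (mod 4), so O_K = ℤ[√-14] and disc(K) = 4d = -56.
Ramification test: 2 | -56. The prime 2 ramifies in K.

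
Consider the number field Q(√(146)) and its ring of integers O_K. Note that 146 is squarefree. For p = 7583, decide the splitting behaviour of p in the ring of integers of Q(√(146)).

146 mod 4 = 2, hence disc K = 4·146 = 584 and O_K = ℤ[√146].
7583 ∤ 584, so 7583 is unramified.
Legendre symbol by Euler's criterion: (146/7583) ≡ 146^3791 ≡ 1 (mod 7583), i.e. (146/7583) = 1.
d is a quadratic residue mod p, hence 7583 splits in O_K.

7583 splits in O_K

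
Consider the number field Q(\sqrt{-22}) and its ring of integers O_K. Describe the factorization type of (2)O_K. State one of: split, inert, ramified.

2 is ramified

d = -22 ≡ 2 (mod 4), so O_K = ℤ[√-22] and disc(K) = 4d = -88.
Ramification test: 2 | -88. The prime 2 ramifies in K.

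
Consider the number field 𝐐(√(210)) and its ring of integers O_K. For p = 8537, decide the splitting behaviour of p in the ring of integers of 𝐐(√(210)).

d = 210 ≡ 2 (mod 4), so O_K = ℤ[√210] and disc(K) = 4d = 840.
8537 ∤ 840, so 8537 is unramified.
(210/8537) = 210^4268 mod 8537 = 1, giving Legendre symbol 1.
d is a quadratic residue mod p, hence 8537 splits in O_K.

splits completely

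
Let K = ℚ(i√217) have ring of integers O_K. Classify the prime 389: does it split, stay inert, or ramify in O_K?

inert — (389) stays prime in O_K

Since -217 ≢ 1 mod 4, the ring of integers is ℤ[√-217] with discriminant 4·(-217) = -868.
389 ∤ -868, so 389 is unramified.
Euler's criterion: (-217)^194 mod 389 = 388. Thus (-217|389) = -1.
Legendre symbol -1 ⇒ 389 is inert.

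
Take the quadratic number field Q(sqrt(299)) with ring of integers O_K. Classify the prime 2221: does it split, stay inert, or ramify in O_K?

d = 299 ≡ 3 (mod 4), so O_K = ℤ[√299] and disc(K) = 4d = 1196.
disc(K) = 1196 is not divisible by 2221; 2221 is unramified.
Euler's criterion: 299^1110 mod 2221 = 2220. Thus (299|2221) = -1.
Legendre symbol -1 ⇒ 2221 is inert.

inert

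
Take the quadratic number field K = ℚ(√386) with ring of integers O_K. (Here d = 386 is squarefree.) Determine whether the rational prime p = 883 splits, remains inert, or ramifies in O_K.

Since 386 ≢ 1 mod 4, the ring of integers is ℤ[√386] with discriminant 4·386 = 1544.
883 ∤ 1544, so 883 is unramified.
Legendre symbol by Euler's criterion: (386/883) ≡ 386^441 ≡ 1 (mod 883), i.e. (386/883) = 1.
Legendre symbol 1 ⇒ 883 is split.

883 splits in O_K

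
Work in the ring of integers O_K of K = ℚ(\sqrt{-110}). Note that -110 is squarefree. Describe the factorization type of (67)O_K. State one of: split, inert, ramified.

split — (67) = 𝔭₁𝔭₂ with 𝔭₁ ≠ 𝔭₂

Since -110 ≢ 1 mod 4, the ring of integers is ℤ[√-110] with discriminant 4·(-110) = -440.
Since gcd(67, -440) = 1 the prime 67 does not ramify.
(-110/67) = 24^33 mod 67 = 1, giving Legendre symbol 1.
d is a quadratic residue mod p, hence 67 splits in O_K.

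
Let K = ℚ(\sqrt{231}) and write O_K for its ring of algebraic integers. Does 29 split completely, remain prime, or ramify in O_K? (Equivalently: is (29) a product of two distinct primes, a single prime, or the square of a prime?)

Since 231 ≢ 1 mod 4, the ring of integers is ℤ[√231] with discriminant 4·231 = 924.
disc(K) = 924 is not divisible by 29; 29 is unramified.
(231/29) = 28^14 mod 29 = 1, giving Legendre symbol 1.
(231/29) = 1, so 29 splits.

splits completely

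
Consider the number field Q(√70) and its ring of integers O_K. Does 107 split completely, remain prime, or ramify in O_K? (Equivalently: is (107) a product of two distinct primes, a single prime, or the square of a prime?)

d = 70 ≡ 2 (mod 4), so O_K = ℤ[√70] and disc(K) = 4d = 280.
107 ∤ 280, so 107 is unramified.
Euler's criterion: 70^53 mod 107 = 106. Thus (70|107) = -1.
d is a non-residue mod p, hence 107 remains inert in O_K.

107 remains inert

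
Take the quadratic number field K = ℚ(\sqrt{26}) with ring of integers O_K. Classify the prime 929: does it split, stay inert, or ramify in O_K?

d = 26 ≡ 2 (mod 4), so O_K = ℤ[√26] and disc(K) = 4d = 104.
Since gcd(929, 104) = 1 the prime 929 does not ramify.
Compute (26/929) via Euler: 26^((929-1)/2) mod 929 = 928, so (26/929) = -1.
Legendre symbol -1 ⇒ 929 is inert.

inert — (929) stays prime in O_K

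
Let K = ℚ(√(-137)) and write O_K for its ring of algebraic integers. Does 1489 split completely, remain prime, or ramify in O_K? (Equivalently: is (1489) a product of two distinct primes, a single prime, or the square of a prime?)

split — (1489) = 𝔭₁𝔭₂ with 𝔭₁ ≠ 𝔭₂

Since -137 ≢ 1 mod 4, the ring of integers is ℤ[√-137] with discriminant 4·(-137) = -548.
1489 ∤ -548, so 1489 is unramified.
Euler's criterion: (-137)^744 mod 1489 = 1. Thus (-137|1489) = 1.
d is a quadratic residue mod p, hence 1489 splits in O_K.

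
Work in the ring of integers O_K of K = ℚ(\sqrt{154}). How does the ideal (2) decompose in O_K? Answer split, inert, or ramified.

154 mod 4 = 2, hence disc K = 4·154 = 616 and O_K = ℤ[√154].
2 divides disc(K) = 616, so 2 ramifies.

2 is ramified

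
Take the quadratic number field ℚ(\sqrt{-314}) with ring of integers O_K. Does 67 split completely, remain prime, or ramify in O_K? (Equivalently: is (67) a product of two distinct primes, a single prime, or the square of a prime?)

split — (67) = 𝔭₁𝔭₂ with 𝔭₁ ≠ 𝔭₂

d = -314 ≡ 2 (mod 4), so O_K = ℤ[√-314] and disc(K) = 4d = -1256.
67 ∤ -1256, so 67 is unramified.
Legendre symbol by Euler's criterion: (-314/67) ≡ (-314)^33 ≡ 1 (mod 67), i.e. (-314/67) = 1.
d is a quadratic residue mod p, hence 67 splits in O_K.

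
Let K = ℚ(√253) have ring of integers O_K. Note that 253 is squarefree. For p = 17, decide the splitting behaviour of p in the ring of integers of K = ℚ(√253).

split — (17) = 𝔭₁𝔭₂ with 𝔭₁ ≠ 𝔭₂

253 mod 4 = 1, hence disc K = 253 and O_K = ℤ[(1+√253)/2].
Since gcd(17, 253) = 1 the prime 17 does not ramify.
Euler's criterion: 253^8 mod 17 = 1. Thus (253|17) = 1.
(253/17) = 1, so 17 splits.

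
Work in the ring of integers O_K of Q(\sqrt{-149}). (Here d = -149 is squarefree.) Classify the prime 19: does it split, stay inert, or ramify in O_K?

-149 mod 4 = 3, hence disc K = 4·(-149) = -596 and O_K = ℤ[√-149].
disc(K) = -596 is not divisible by 19; 19 is unramified.
Legendre symbol by Euler's criterion: (-149/19) ≡ (-149)^9 ≡ 18 (mod 19), i.e. (-149/19) = -1.
d is a non-residue mod p, hence 19 remains inert in O_K.

inert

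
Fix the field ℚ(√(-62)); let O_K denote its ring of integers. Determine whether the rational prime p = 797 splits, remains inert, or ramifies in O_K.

-62 mod 4 = 2, hence disc K = 4·(-62) = -248 and O_K = ℤ[√-62].
797 ∤ -248, so 797 is unramified.
Compute (-62/797) via Euler: 735^((797-1)/2) mod 797 = 1, so (-62/797) = 1.
(-62/797) = 1, so 797 splits.

split — (797) = 𝔭₁𝔭₂ with 𝔭₁ ≠ 𝔭₂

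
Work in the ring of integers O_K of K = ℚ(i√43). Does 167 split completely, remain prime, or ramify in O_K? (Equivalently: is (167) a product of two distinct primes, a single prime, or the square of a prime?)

split

Since -43 ≡ 1 mod 4, the ring of integers is ℤ[(1+√-43)/2] with discriminant -43.
Since gcd(167, -43) = 1 the prime 167 does not ramify.
Legendre symbol by Euler's criterion: (-43/167) ≡ (-43)^83 ≡ 1 (mod 167), i.e. (-43/167) = 1.
d is a quadratic residue mod p, hence 167 splits in O_K.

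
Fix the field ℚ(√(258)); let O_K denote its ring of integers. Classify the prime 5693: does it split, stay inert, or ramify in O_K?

d = 258 ≡ 2 (mod 4), so O_K = ℤ[√258] and disc(K) = 4d = 1032.
disc(K) = 1032 is not divisible by 5693; 5693 is unramified.
Legendre symbol by Euler's criterion: (258/5693) ≡ 258^2846 ≡ 1 (mod 5693), i.e. (258/5693) = 1.
(258/5693) = 1, so 5693 splits.

split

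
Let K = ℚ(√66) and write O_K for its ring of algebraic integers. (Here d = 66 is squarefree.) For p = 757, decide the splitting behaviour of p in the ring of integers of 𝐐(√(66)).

Since 66 ≢ 1 mod 4, the ring of integers is ℤ[√66] with discriminant 4·66 = 264.
757 ∤ 264, so 757 is unramified.
Legendre symbol by Euler's criterion: (66/757) ≡ 66^378 ≡ 756 (mod 757), i.e. (66/757) = -1.
(66/757) = -1, so 757 is inert.

757 remains inert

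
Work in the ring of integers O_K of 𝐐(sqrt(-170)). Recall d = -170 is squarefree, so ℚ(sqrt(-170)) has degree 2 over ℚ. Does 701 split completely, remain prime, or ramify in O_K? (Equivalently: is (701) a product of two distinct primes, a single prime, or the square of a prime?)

d = -170 ≡ 2 (mod 4), so O_K = ℤ[√-170] and disc(K) = 4d = -680.
Since gcd(701, -680) = 1 the prime 701 does not ramify.
Compute (-170/701) via Euler: 531^((701-1)/2) mod 701 = 700, so (-170/701) = -1.
d is a non-residue mod p, hence 701 remains inert in O_K.

inert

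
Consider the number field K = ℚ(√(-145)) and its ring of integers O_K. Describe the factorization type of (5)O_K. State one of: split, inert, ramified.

Since -145 ≢ 1 mod 4, the ring of integers is ℤ[√-145] with discriminant 4·(-145) = -580.
disc(K) = -580 = 5·(-116), so p = 5 is ramified.

ramified — (5) = 𝔭²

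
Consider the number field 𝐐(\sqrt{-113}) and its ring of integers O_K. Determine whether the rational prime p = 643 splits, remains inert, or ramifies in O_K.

643 splits in O_K

d = -113 ≡ 3 (mod 4), so O_K = ℤ[√-113] and disc(K) = 4d = -452.
Since gcd(643, -452) = 1 the prime 643 does not ramify.
Compute (-113/643) via Euler: 530^((643-1)/2) mod 643 = 1, so (-113/643) = 1.
(-113/643) = 1, so 643 splits.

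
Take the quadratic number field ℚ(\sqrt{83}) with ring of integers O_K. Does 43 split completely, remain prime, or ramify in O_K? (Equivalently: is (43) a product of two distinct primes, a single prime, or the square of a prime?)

split

Since 83 ≢ 1 mod 4, the ring of integers is ℤ[√83] with discriminant 4·83 = 332.
disc(K) = 332 is not divisible by 43; 43 is unramified.
Legendre symbol by Euler's criterion: (83/43) ≡ 83^21 ≡ 1 (mod 43), i.e. (83/43) = 1.
Legendre symbol 1 ⇒ 43 is split.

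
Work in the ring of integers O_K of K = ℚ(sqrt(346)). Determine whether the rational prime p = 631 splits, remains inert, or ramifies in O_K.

631 remains inert

346 mod 4 = 2, hence disc K = 4·346 = 1384 and O_K = ℤ[√346].
disc(K) = 1384 is not divisible by 631; 631 is unramified.
Euler's criterion: 346^315 mod 631 = 630. Thus (346|631) = -1.
(346/631) = -1, so 631 is inert.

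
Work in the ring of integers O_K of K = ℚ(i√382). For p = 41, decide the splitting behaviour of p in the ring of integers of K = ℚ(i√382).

-382 mod 4 = 2, hence disc K = 4·(-382) = -1528 and O_K = ℤ[√-382].
41 ∤ -1528, so 41 is unramified.
(-382/41) = 28^20 mod 41 = 40, giving Legendre symbol -1.
(-382/41) = -1, so 41 is inert.

inert — (41) stays prime in O_K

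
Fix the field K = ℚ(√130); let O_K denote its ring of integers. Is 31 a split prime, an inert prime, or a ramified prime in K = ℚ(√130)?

d = 130 ≡ 2 (mod 4), so O_K = ℤ[√130] and disc(K) = 4d = 520.
disc(K) = 520 is not divisible by 31; 31 is unramified.
Euler's criterion: 130^15 mod 31 = 30. Thus (130|31) = -1.
d is a non-residue mod p, hence 31 remains inert in O_K.

inert — (31) stays prime in O_K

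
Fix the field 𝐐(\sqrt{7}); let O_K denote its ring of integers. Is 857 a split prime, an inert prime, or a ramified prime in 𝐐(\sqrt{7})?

857 remains inert

Since 7 ≢ 1 mod 4, the ring of integers is ℤ[√7] with discriminant 4·7 = 28.
Since gcd(857, 28) = 1 the prime 857 does not ramify.
(7/857) = 7^428 mod 857 = 856, giving Legendre symbol -1.
d is a non-residue mod p, hence 857 remains inert in O_K.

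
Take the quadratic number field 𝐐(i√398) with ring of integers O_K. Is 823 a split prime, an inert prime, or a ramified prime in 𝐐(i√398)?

823 remains inert

Since -398 ≢ 1 mod 4, the ring of integers is ℤ[√-398] with discriminant 4·(-398) = -1592.
Since gcd(823, -1592) = 1 the prime 823 does not ramify.
Legendre symbol by Euler's criterion: (-398/823) ≡ (-398)^411 ≡ 822 (mod 823), i.e. (-398/823) = -1.
(-398/823) = -1, so 823 is inert.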